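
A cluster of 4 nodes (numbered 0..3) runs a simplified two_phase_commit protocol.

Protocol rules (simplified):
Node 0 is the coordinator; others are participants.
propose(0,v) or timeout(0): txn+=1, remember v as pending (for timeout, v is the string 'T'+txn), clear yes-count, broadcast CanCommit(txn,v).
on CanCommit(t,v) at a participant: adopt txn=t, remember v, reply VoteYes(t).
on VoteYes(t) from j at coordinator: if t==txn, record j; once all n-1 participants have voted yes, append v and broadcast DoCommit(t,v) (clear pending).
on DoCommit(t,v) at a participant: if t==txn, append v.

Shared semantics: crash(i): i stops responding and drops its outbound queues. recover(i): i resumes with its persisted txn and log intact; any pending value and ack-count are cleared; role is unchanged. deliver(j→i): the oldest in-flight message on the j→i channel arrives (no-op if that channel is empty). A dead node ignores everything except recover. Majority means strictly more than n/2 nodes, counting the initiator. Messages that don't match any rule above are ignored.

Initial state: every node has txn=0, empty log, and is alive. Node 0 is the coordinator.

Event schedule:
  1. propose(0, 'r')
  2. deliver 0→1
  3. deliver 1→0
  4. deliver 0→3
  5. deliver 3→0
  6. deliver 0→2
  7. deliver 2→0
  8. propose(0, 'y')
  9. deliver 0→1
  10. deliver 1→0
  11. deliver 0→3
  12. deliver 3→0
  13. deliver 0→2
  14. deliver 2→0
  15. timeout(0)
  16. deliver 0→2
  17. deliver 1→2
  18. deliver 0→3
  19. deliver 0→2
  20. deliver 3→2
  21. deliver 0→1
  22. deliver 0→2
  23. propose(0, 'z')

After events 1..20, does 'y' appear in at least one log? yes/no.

e1 propose(0,'r'): 0[coor,t=1,-]
e2 deliver 0→1: 1[part,t=1,-]
e3 deliver 1→0: ·
e4 deliver 0→3: 3[part,t=1,-]
e5 deliver 3→0: ·
e6 deliver 0→2: 2[part,t=1,-]
e7 deliver 2→0: 0[coor,t=1,r]
e8 propose(0,'y'): 0[coor,t=2,r]
e9 deliver 0→1: 1[part,t=1,r]
e10 deliver 1→0: ·
e11 deliver 0→3: 3[part,t=1,r]
e12 deliver 3→0: ·
e13 deliver 0→2: 2[part,t=1,r]
e14 deliver 2→0: ·
e15 timeout(0): 0[coor,t=3,r]
e16 deliver 0→2: 2[part,t=2,r]
e17 deliver 1→2: ·
e18 deliver 0→3: 3[part,t=2,r]
e19 deliver 0→2: 2[part,t=3,r]
e20 deliver 3→2: ·

no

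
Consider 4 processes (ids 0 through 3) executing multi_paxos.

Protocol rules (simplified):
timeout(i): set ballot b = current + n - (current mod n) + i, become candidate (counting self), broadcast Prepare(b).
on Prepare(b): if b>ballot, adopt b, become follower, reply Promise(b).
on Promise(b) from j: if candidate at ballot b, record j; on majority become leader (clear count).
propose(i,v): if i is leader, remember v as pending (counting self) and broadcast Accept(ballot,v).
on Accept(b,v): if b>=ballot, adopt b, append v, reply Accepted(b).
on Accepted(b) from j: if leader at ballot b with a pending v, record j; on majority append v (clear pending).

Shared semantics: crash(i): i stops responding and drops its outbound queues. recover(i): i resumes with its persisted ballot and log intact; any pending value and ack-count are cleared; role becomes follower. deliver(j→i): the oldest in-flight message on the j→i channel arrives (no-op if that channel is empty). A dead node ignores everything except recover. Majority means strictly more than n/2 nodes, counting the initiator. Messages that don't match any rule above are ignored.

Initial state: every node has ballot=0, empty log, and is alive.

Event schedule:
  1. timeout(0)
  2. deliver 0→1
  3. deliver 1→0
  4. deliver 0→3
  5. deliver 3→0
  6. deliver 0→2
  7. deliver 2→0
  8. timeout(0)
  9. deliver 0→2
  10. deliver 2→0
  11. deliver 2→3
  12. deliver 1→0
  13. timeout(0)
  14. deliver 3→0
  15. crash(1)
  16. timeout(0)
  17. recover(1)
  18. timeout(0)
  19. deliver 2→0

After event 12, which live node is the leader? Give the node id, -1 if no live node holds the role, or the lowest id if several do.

-1

e1 timeout(0): 0[cand,b=4,-]
e2 deliver 0→1: 1[foll,b=4,-]
e3 deliver 1→0: ·
e4 deliver 0→3: 3[foll,b=4,-]
e5 deliver 3→0: 0[lead,b=4,-]
e6 deliver 0→2: 2[foll,b=4,-]
e7 deliver 2→0: ·
e8 timeout(0): 0[cand,b=8,-]
e9 deliver 0→2: 2[foll,b=8,-]
e10 deliver 2→0: ·
e11 deliver 2→3: ·
e12 deliver 1→0: ·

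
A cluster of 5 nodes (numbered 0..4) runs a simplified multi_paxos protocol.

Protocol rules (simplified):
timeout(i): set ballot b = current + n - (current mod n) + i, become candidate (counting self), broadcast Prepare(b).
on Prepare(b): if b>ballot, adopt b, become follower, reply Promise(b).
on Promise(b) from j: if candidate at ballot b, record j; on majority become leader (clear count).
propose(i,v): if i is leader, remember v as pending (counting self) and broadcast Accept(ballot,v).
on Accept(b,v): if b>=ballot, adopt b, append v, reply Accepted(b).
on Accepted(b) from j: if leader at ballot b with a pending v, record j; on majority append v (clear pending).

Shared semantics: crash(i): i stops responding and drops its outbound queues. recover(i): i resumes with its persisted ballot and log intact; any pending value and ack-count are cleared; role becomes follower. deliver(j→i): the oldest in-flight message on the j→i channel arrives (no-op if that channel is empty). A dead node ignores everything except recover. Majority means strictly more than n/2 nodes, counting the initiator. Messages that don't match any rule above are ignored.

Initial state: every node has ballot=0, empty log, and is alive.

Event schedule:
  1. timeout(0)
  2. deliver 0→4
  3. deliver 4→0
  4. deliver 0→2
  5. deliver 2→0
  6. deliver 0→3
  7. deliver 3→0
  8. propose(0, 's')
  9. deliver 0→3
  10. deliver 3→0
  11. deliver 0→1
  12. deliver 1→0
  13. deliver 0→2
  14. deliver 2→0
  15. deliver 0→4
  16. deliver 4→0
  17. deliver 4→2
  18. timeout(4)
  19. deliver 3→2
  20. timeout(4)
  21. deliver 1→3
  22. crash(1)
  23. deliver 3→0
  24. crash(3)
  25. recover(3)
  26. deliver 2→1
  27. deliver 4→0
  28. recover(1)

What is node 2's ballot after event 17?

[1] timeout(0) → N0(cand b5 [-])
[2] deliver 0→4 → N4(foll b5 [-])
[3] deliver 4→0 → ∅
[4] deliver 0→2 → N2(foll b5 [-])
[5] deliver 2→0 → N0(lead b5 [-])
[6] deliver 0→3 → N3(foll b5 [-])
[7] deliver 3→0 → ∅
[8] propose(0,'s') → ∅
[9] deliver 0→3 → N3(foll b5 [s])
[10] deliver 3→0 → ∅
[11] deliver 0→1 → N1(foll b5 [-])
[12] deliver 1→0 → ∅
[13] deliver 0→2 → N2(foll b5 [s])
[14] deliver 2→0 → N0(lead b5 [s])
[15] deliver 0→4 → N4(foll b5 [s])
[16] deliver 4→0 → ∅
[17] deliver 4→2 → ∅

5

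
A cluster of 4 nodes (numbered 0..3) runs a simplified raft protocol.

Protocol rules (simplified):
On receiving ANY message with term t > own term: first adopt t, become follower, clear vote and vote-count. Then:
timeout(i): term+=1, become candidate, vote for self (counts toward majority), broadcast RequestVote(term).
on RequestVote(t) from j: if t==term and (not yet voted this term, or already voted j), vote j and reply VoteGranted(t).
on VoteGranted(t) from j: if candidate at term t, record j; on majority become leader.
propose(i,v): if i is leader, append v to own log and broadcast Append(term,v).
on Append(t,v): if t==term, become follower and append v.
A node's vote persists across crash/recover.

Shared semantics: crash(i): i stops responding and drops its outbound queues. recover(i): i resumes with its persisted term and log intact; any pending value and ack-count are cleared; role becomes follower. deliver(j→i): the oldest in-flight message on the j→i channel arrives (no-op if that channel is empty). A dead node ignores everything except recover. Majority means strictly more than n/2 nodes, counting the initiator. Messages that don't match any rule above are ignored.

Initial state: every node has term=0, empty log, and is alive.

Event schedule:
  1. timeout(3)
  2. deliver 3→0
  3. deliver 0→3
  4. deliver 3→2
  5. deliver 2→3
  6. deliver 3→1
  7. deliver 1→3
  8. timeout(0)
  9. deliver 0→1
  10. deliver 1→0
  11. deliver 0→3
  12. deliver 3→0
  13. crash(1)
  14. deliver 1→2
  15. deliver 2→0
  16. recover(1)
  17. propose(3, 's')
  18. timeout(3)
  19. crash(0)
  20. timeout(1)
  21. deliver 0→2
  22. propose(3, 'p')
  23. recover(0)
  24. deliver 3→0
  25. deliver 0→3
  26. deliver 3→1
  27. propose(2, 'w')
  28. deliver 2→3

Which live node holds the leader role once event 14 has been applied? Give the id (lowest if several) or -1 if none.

0

e1 timeout(3): 3[cand,t=1,-]
e2 deliver 3→0: 0[foll,t=1,-]
e3 deliver 0→3: ·
e4 deliver 3→2: 2[foll,t=1,-]
e5 deliver 2→3: 3[lead,t=1,-]
e6 deliver 3→1: 1[foll,t=1,-]
e7 deliver 1→3: ·
e8 timeout(0): 0[cand,t=2,-]
e9 deliver 0→1: 1[foll,t=2,-]
e10 deliver 1→0: ·
e11 deliver 0→3: 3[foll,t=2,-]
e12 deliver 3→0: 0[lead,t=2,-]
e13 crash(1): 1[✗foll,t=2,-]
e14 deliver 1→2: ·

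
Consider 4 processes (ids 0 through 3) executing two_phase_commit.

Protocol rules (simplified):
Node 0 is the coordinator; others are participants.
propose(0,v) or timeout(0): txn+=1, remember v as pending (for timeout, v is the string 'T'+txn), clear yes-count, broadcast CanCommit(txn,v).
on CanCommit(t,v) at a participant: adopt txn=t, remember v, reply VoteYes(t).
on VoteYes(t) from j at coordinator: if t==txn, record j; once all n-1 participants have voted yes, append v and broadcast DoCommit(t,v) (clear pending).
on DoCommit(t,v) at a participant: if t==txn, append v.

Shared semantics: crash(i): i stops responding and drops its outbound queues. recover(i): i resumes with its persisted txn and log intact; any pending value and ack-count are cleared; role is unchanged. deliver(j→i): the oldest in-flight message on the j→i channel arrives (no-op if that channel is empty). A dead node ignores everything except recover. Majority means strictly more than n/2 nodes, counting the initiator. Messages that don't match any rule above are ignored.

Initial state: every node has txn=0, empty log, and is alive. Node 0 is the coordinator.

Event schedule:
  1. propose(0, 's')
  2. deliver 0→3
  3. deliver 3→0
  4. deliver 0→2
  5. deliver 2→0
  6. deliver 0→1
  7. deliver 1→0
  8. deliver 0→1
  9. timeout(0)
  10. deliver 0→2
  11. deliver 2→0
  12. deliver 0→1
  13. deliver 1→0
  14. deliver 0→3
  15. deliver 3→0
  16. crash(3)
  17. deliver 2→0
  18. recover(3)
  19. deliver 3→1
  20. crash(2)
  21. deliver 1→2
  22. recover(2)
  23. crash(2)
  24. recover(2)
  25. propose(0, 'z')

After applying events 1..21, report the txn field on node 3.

after 1 — propose(0,'s'): n0:coor/t1/[-]
after 2 — deliver 0→3: n3:part/t1/[-]
after 3 — deliver 3→0: ·
after 4 — deliver 0→2: n2:part/t1/[-]
after 5 — deliver 2→0: ·
after 6 — deliver 0→1: n1:part/t1/[-]
after 7 — deliver 1→0: n0:coor/t1/[s]
after 8 — deliver 0→1: n1:part/t1/[s]
after 9 — timeout(0): n0:coor/t2/[s]
after 10 — deliver 0→2: n2:part/t1/[s]
after 11 — deliver 2→0: ·
after 12 — deliver 0→1: n1:part/t2/[s]
after 13 — deliver 1→0: ·
after 14 — deliver 0→3: n3:part/t1/[s]
after 15 — deliver 3→0: ·
after 16 — crash(3): n3:✗part/t1/[s]
after 17 — deliver 2→0: ·
after 18 — recover(3): n3:part/t1/[s]
after 19 — deliver 3→1: ·
after 20 — crash(2): n2:✗part/t1/[s]
after 21 — deliver 1→2: ·

1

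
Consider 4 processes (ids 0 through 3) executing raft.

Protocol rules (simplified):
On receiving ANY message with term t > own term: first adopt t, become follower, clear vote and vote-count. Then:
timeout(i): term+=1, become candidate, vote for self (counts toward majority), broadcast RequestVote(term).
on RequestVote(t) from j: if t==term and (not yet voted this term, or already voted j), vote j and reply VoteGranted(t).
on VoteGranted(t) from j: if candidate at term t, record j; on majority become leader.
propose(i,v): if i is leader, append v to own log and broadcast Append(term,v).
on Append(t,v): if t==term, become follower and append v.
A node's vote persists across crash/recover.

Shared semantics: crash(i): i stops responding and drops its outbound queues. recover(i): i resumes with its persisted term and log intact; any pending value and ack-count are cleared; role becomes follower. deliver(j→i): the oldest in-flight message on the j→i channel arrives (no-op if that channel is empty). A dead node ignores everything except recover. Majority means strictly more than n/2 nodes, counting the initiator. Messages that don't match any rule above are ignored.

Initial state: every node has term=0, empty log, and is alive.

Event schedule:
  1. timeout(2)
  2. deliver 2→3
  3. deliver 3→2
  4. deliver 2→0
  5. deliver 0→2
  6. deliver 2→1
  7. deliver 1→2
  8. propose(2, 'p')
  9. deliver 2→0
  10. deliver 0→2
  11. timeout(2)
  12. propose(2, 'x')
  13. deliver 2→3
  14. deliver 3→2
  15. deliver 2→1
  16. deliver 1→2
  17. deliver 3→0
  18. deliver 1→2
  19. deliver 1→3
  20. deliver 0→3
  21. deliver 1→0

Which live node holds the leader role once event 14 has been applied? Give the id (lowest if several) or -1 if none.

e1 timeout(2): 2[cand,t=1,-]
e2 deliver 2→3: 3[foll,t=1,-]
e3 deliver 3→2: ·
e4 deliver 2→0: 0[foll,t=1,-]
e5 deliver 0→2: 2[lead,t=1,-]
e6 deliver 2→1: 1[foll,t=1,-]
e7 deliver 1→2: ·
e8 propose(2,'p'): 2[lead,t=1,p]
e9 deliver 2→0: 0[foll,t=1,p]
e10 deliver 0→2: ·
e11 timeout(2): 2[cand,t=2,p]
e12 propose(2,'x'): ·
e13 deliver 2→3: 3[foll,t=1,p]
e14 deliver 3→2: ·

-1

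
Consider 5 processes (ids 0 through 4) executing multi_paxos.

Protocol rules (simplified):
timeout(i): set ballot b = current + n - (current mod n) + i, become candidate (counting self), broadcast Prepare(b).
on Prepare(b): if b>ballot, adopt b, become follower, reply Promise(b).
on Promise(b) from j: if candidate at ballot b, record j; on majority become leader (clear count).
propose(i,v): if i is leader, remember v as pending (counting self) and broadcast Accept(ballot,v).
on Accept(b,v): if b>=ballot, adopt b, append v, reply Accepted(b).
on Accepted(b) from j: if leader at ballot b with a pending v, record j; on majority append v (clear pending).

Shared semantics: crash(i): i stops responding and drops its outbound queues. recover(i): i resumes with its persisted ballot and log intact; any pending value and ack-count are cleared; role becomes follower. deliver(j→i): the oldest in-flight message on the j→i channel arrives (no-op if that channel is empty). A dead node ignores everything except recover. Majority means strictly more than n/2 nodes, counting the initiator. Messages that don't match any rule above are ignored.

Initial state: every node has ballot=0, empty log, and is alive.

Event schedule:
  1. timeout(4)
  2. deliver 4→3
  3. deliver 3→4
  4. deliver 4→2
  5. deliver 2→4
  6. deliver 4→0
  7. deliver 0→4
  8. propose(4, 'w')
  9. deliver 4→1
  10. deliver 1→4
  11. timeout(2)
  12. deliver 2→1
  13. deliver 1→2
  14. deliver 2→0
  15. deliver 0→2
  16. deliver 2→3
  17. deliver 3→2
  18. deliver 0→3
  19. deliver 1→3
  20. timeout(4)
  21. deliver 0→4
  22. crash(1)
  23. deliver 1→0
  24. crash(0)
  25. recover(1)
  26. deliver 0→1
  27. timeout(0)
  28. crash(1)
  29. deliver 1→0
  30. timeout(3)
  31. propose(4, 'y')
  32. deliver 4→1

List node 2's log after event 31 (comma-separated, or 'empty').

empty

step 1 timeout(4): 4={cand,b=9,log=-}
step 2 deliver 4→3: 3={foll,b=9,log=-}
step 3 deliver 3→4: —
step 4 deliver 4→2: 2={foll,b=9,log=-}
step 5 deliver 2→4: 4={lead,b=9,log=-}
step 6 deliver 4→0: 0={foll,b=9,log=-}
step 7 deliver 0→4: —
step 8 propose(4,'w'): —
step 9 deliver 4→1: 1={foll,b=9,log=-}
step 10 deliver 1→4: —
step 11 timeout(2): 2={cand,b=12,log=-}
step 12 deliver 2→1: 1={foll,b=12,log=-}
step 13 deliver 1→2: —
step 14 deliver 2→0: 0={foll,b=12,log=-}
step 15 deliver 0→2: 2={lead,b=12,log=-}
step 16 deliver 2→3: 3={foll,b=12,log=-}
step 17 deliver 3→2: —
step 18 deliver 0→3: —
step 19 deliver 1→3: —
step 20 timeout(4): 4={cand,b=14,log=-}
step 21 deliver 0→4: —
step 22 crash(1): 1={✗foll,b=12,log=-}
step 23 deliver 1→0: —
step 24 crash(0): 0={✗foll,b=12,log=-}
step 25 recover(1): 1={foll,b=12,log=-}
step 26 deliver 0→1: —
step 27 timeout(0): —
step 28 crash(1): 1={✗foll,b=12,log=-}
step 29 deliver 1→0: —
step 30 timeout(3): 3={cand,b=18,log=-}
step 31 propose(4,'y'): —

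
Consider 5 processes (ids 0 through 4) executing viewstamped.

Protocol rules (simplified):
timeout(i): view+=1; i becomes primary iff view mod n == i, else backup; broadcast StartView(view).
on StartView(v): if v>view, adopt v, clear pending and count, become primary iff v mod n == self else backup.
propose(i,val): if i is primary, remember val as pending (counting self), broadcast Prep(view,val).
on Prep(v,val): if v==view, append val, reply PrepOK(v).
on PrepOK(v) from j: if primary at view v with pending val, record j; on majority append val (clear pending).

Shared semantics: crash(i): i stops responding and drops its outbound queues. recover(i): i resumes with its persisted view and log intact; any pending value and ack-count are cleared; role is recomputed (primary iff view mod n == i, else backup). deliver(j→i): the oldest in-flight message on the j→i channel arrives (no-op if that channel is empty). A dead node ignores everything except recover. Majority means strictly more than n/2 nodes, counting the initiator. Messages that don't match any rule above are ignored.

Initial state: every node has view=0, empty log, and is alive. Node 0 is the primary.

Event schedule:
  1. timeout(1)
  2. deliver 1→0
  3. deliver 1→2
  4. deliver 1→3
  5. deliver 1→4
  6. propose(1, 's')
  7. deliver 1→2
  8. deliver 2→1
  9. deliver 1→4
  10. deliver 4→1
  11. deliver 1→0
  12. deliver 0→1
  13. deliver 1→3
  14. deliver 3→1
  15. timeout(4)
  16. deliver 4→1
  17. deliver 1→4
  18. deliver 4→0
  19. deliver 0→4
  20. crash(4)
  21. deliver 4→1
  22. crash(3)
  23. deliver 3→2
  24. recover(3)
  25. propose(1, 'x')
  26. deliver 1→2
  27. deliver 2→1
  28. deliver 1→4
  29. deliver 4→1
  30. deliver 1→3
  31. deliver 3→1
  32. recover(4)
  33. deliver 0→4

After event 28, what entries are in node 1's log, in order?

s

1. timeout(1):  <1:prim v1 ->
2. deliver 1→0:  <0:back v1 ->
3. deliver 1→2:  <2:back v1 ->
4. deliver 1→3:  <3:back v1 ->
5. deliver 1→4:  <4:back v1 ->
6. propose(1,'s'):  nop
7. deliver 1→2:  <2:back v1 s>
8. deliver 2→1:  nop
9. deliver 1→4:  <4:back v1 s>
10. deliver 4→1:  <1:prim v1 s>
11. deliver 1→0:  <0:back v1 s>
12. deliver 0→1:  nop
13. deliver 1→3:  <3:back v1 s>
14. deliver 3→1:  nop
15. timeout(4):  <4:back v2 s>
16. deliver 4→1:  <1:back v2 s>
17. deliver 1→4:  nop
18. deliver 4→0:  <0:back v2 s>
19. deliver 0→4:  nop
20. crash(4):  <4:✗back v2 s>
21. deliver 4→1:  nop
22. crash(3):  <3:✗back v1 s>
23. deliver 3→2:  nop
24. recover(3):  <3:back v1 s>
25. propose(1,'x'):  nop
26. deliver 1→2:  nop
27. deliver 2→1:  nop
28. deliver 1→4:  nop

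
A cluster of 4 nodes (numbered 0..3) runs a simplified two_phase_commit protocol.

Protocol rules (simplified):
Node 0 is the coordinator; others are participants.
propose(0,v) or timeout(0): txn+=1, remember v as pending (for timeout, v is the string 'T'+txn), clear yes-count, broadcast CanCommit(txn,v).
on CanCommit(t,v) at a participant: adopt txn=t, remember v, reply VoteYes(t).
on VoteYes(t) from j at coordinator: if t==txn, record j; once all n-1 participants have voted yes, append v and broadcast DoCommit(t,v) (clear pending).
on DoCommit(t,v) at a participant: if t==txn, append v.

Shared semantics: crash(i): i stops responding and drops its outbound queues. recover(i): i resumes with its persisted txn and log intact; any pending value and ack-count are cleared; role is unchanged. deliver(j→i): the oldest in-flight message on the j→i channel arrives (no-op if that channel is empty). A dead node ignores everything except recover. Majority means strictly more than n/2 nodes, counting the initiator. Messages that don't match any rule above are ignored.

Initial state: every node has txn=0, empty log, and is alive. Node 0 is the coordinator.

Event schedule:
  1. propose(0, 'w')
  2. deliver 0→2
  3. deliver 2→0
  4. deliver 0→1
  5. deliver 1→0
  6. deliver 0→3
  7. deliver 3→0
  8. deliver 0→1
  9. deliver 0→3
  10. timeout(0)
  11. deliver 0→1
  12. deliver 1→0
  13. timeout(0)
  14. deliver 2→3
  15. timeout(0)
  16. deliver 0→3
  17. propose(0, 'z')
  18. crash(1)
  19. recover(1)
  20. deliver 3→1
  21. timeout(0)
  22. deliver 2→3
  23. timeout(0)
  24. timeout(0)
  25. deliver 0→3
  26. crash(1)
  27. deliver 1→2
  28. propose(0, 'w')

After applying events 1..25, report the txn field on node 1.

2

after 1 — propose(0,'w'): n0:coor/t1/[-]
after 2 — deliver 0→2: n2:part/t1/[-]
after 3 — deliver 2→0: ·
after 4 — deliver 0→1: n1:part/t1/[-]
after 5 — deliver 1→0: ·
after 6 — deliver 0→3: n3:part/t1/[-]
after 7 — deliver 3→0: n0:coor/t1/[w]
after 8 — deliver 0→1: n1:part/t1/[w]
after 9 — deliver 0→3: n3:part/t1/[w]
after 10 — timeout(0): n0:coor/t2/[w]
after 11 — deliver 0→1: n1:part/t2/[w]
after 12 — deliver 1→0: ·
after 13 — timeout(0): n0:coor/t3/[w]
after 14 — deliver 2→3: ·
after 15 — timeout(0): n0:coor/t4/[w]
after 16 — deliver 0→3: n3:part/t2/[w]
after 17 — propose(0,'z'): n0:coor/t5/[w]
after 18 — crash(1): n1:✗part/t2/[w]
after 19 — recover(1): n1:part/t2/[w]
after 20 — deliver 3→1: ·
after 21 — timeout(0): n0:coor/t6/[w]
after 22 — deliver 2→3: ·
after 23 — timeout(0): n0:coor/t7/[w]
after 24 — timeout(0): n0:coor/t8/[w]
after 25 — deliver 0→3: n3:part/t3/[w]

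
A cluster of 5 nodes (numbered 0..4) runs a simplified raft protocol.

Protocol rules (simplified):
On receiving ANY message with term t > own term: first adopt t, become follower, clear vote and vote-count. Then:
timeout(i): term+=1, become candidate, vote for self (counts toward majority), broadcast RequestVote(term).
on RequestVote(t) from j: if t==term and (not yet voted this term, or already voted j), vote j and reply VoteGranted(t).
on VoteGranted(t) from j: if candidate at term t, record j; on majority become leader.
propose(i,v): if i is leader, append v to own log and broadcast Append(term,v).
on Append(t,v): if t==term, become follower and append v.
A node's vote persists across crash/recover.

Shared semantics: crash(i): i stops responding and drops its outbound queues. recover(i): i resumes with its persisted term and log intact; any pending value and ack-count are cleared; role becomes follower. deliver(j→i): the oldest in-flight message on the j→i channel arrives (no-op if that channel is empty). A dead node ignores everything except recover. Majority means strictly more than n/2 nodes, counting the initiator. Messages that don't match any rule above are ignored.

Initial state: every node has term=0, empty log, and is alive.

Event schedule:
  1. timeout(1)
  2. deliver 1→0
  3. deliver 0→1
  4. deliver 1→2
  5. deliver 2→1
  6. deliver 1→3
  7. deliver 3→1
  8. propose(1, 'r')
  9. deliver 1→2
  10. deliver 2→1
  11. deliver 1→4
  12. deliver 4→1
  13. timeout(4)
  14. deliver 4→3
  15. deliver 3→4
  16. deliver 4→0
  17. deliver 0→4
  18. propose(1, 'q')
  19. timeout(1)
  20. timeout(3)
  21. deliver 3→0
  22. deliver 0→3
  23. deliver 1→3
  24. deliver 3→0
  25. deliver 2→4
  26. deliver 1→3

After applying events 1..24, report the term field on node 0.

3

step 1 timeout(1): 1={cand,t=1,log=-}
step 2 deliver 1→0: 0={foll,t=1,log=-}
step 3 deliver 0→1: —
step 4 deliver 1→2: 2={foll,t=1,log=-}
step 5 deliver 2→1: 1={lead,t=1,log=-}
step 6 deliver 1→3: 3={foll,t=1,log=-}
step 7 deliver 3→1: —
step 8 propose(1,'r'): 1={lead,t=1,log=r}
step 9 deliver 1→2: 2={foll,t=1,log=r}
step 10 deliver 2→1: —
step 11 deliver 1→4: 4={foll,t=1,log=-}
step 12 deliver 4→1: —
step 13 timeout(4): 4={cand,t=2,log=-}
step 14 deliver 4→3: 3={foll,t=2,log=-}
step 15 deliver 3→4: —
step 16 deliver 4→0: 0={foll,t=2,log=-}
step 17 deliver 0→4: 4={lead,t=2,log=-}
step 18 propose(1,'q'): 1={lead,t=1,log=r,q}
step 19 timeout(1): 1={cand,t=2,log=r,q}
step 20 timeout(3): 3={cand,t=3,log=-}
step 21 deliver 3→0: 0={foll,t=3,log=-}
step 22 deliver 0→3: —
step 23 deliver 1→3: —
step 24 deliver 3→0: —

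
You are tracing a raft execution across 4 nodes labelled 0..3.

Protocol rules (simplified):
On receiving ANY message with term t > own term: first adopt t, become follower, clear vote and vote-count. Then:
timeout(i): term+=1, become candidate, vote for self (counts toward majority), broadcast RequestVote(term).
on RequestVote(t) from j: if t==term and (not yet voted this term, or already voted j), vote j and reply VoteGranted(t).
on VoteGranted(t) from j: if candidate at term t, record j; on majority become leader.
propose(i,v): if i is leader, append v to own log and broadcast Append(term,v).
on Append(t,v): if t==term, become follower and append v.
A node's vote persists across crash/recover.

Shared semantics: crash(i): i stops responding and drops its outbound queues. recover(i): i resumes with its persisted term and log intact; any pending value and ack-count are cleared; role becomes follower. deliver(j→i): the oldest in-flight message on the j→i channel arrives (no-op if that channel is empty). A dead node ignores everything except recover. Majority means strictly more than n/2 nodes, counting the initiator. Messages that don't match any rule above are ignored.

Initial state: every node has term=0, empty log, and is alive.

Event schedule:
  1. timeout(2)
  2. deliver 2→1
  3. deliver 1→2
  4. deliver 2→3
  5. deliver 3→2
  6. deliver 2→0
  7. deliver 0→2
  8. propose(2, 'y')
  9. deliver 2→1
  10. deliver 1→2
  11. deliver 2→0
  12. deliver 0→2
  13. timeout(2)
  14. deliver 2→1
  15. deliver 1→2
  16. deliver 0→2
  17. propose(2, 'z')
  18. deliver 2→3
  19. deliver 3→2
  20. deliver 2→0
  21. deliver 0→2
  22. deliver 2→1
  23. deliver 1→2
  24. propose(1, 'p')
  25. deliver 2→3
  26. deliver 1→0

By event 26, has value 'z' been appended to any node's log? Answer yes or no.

step 1 timeout(2): 2={cand,t=1,log=-}
step 2 deliver 2→1: 1={foll,t=1,log=-}
step 3 deliver 1→2: —
step 4 deliver 2→3: 3={foll,t=1,log=-}
step 5 deliver 3→2: 2={lead,t=1,log=-}
step 6 deliver 2→0: 0={foll,t=1,log=-}
step 7 deliver 0→2: —
step 8 propose(2,'y'): 2={lead,t=1,log=y}
step 9 deliver 2→1: 1={foll,t=1,log=y}
step 10 deliver 1→2: —
step 11 deliver 2→0: 0={foll,t=1,log=y}
step 12 deliver 0→2: —
step 13 timeout(2): 2={cand,t=2,log=y}
step 14 deliver 2→1: 1={foll,t=2,log=y}
step 15 deliver 1→2: —
step 16 deliver 0→2: —
step 17 propose(2,'z'): —
step 18 deliver 2→3: 3={foll,t=1,log=y}
step 19 deliver 3→2: —
step 20 deliver 2→0: 0={foll,t=2,log=y}
step 21 deliver 0→2: 2={lead,t=2,log=y}
step 22 deliver 2→1: —
step 23 deliver 1→2: —
step 24 propose(1,'p'): —
step 25 deliver 2→3: 3={foll,t=2,log=y}
step 26 deliver 1→0: —

no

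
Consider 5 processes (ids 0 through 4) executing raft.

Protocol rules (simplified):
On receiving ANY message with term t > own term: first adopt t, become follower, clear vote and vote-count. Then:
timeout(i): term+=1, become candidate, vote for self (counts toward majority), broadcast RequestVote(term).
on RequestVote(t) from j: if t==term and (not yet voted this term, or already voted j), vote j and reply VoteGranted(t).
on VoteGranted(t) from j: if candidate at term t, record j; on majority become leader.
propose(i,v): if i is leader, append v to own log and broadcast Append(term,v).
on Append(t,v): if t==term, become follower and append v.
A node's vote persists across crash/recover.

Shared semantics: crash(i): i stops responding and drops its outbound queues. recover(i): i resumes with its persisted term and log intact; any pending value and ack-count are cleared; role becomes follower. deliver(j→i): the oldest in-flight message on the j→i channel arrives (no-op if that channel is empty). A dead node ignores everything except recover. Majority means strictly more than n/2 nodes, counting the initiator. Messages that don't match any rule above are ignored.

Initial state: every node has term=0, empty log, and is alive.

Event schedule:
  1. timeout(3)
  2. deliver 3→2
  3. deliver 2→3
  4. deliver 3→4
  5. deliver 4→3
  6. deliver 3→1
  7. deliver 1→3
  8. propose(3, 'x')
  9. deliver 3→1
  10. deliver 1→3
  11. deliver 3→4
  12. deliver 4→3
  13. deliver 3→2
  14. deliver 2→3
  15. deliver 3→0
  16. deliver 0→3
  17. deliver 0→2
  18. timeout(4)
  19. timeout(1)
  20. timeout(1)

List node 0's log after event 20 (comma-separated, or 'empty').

after 1 — timeout(3): n3:cand/t1/[-]
after 2 — deliver 3→2: n2:foll/t1/[-]
after 3 — deliver 2→3: ·
after 4 — deliver 3→4: n4:foll/t1/[-]
after 5 — deliver 4→3: n3:lead/t1/[-]
after 6 — deliver 3→1: n1:foll/t1/[-]
after 7 — deliver 1→3: ·
after 8 — propose(3,'x'): n3:lead/t1/[x]
after 9 — deliver 3→1: n1:foll/t1/[x]
after 10 — deliver 1→3: ·
after 11 — deliver 3→4: n4:foll/t1/[x]
after 12 — deliver 4→3: ·
after 13 — deliver 3→2: n2:foll/t1/[x]
after 14 — deliver 2→3: ·
after 15 — deliver 3→0: n0:foll/t1/[-]
after 16 — deliver 0→3: ·
after 17 — deliver 0→2: ·
after 18 — timeout(4): n4:cand/t2/[x]
after 19 — timeout(1): n1:cand/t2/[x]
after 20 — timeout(1): n1:cand/t3/[x]

empty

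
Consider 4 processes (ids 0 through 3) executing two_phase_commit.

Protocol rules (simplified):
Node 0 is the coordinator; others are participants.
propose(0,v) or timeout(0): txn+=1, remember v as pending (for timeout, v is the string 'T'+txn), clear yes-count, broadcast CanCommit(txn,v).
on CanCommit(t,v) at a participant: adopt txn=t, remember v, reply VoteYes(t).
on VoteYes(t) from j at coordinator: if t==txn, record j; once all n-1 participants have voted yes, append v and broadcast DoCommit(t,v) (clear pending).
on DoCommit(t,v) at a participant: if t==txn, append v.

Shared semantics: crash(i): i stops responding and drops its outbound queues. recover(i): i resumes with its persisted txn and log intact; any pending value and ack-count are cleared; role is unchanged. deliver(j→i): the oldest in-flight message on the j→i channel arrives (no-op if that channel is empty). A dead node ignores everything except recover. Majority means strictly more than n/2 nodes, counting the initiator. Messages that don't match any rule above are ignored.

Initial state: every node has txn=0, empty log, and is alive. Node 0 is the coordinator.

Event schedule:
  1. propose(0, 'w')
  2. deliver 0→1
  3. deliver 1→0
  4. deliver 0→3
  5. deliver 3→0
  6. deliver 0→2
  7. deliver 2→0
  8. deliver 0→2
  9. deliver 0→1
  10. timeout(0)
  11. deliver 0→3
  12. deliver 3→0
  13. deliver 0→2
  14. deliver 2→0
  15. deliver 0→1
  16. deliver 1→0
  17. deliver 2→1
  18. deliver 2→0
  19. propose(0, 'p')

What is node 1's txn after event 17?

2

[1] propose(0,'w') → N0(coor t1 [-])
[2] deliver 0→1 → N1(part t1 [-])
[3] deliver 1→0 → ∅
[4] deliver 0→3 → N3(part t1 [-])
[5] deliver 3→0 → ∅
[6] deliver 0→2 → N2(part t1 [-])
[7] deliver 2→0 → N0(coor t1 [w])
[8] deliver 0→2 → N2(part t1 [w])
[9] deliver 0→1 → N1(part t1 [w])
[10] timeout(0) → N0(coor t2 [w])
[11] deliver 0→3 → N3(part t1 [w])
[12] deliver 3→0 → ∅
[13] deliver 0→2 → N2(part t2 [w])
[14] deliver 2→0 → ∅
[15] deliver 0→1 → N1(part t2 [w])
[16] deliver 1→0 → ∅
[17] deliver 2→1 → ∅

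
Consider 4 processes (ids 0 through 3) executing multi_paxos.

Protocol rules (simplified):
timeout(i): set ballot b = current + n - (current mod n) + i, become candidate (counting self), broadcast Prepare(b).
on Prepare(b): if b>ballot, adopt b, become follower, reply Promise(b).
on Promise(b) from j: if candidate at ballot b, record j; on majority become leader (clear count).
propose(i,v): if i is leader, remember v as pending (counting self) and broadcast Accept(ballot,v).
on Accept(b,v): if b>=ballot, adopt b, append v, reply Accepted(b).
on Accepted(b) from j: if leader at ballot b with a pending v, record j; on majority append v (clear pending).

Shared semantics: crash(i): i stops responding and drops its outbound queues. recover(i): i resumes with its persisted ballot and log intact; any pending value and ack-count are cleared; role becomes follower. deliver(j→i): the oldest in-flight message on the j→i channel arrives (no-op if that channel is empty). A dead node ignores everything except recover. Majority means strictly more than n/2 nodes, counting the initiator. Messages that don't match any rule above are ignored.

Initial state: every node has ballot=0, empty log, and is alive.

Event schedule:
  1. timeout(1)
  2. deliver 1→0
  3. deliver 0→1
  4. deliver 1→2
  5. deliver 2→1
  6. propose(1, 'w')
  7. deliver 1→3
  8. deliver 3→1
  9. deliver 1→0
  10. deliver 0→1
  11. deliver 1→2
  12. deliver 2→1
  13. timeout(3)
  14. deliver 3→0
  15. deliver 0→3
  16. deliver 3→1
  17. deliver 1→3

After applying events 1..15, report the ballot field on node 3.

11

step 1 timeout(1): 1={cand,b=5,log=-}
step 2 deliver 1→0: 0={foll,b=5,log=-}
step 3 deliver 0→1: —
step 4 deliver 1→2: 2={foll,b=5,log=-}
step 5 deliver 2→1: 1={lead,b=5,log=-}
step 6 propose(1,'w'): —
step 7 deliver 1→3: 3={foll,b=5,log=-}
step 8 deliver 3→1: —
step 9 deliver 1→0: 0={foll,b=5,log=w}
step 10 deliver 0→1: —
step 11 deliver 1→2: 2={foll,b=5,log=w}
step 12 deliver 2→1: 1={lead,b=5,log=w}
step 13 timeout(3): 3={cand,b=11,log=-}
step 14 deliver 3→0: 0={foll,b=11,log=w}
step 15 deliver 0→3: —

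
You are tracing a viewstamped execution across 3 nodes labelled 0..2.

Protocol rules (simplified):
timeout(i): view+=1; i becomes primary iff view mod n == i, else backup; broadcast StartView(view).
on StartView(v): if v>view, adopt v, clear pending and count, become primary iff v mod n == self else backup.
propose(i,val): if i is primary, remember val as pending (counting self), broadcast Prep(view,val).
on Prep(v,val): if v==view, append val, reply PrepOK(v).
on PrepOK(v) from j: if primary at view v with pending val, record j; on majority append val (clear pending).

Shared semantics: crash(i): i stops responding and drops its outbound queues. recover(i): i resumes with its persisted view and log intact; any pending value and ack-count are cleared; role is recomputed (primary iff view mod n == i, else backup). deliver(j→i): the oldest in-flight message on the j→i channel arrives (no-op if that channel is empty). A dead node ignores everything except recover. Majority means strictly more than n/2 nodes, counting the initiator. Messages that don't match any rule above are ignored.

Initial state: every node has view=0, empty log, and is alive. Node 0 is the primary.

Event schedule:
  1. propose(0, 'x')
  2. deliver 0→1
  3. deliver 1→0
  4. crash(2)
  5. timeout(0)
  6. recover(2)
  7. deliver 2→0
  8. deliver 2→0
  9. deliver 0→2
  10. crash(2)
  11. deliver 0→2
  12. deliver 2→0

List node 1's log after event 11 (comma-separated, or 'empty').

x

step 1 propose(0,'x'): —
step 2 deliver 0→1: 1={back,v=0,log=x}
step 3 deliver 1→0: 0={prim,v=0,log=x}
step 4 crash(2): 2={✗back,v=0,log=-}
step 5 timeout(0): 0={back,v=1,log=x}
step 6 recover(2): 2={back,v=0,log=-}
step 7 deliver 2→0: —
step 8 deliver 2→0: —
step 9 deliver 0→2: 2={back,v=0,log=x}
step 10 crash(2): 2={✗back,v=0,log=x}
step 11 deliver 0→2: —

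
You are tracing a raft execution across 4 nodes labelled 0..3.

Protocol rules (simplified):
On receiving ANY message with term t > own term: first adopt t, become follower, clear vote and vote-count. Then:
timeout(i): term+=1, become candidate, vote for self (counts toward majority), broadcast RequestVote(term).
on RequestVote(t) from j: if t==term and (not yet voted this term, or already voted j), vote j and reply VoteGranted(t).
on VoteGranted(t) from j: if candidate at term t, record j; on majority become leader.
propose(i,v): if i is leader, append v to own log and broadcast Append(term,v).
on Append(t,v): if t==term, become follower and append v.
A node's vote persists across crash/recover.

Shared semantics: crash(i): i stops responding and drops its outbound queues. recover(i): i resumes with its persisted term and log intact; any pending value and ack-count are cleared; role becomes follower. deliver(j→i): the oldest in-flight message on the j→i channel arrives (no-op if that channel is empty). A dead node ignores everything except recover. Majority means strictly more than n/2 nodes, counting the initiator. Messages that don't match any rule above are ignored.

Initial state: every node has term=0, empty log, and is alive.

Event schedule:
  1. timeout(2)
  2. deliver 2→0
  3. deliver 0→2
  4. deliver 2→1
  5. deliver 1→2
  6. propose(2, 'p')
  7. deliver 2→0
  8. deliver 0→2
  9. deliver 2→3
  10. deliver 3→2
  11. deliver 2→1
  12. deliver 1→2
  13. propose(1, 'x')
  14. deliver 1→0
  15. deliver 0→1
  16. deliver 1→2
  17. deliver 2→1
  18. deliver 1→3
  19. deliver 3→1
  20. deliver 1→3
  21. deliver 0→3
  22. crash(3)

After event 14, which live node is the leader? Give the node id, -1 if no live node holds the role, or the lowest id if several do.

after 1 — timeout(2): n2:cand/t1/[-]
after 2 — deliver 2→0: n0:foll/t1/[-]
after 3 — deliver 0→2: ·
after 4 — deliver 2→1: n1:foll/t1/[-]
after 5 — deliver 1→2: n2:lead/t1/[-]
after 6 — propose(2,'p'): n2:lead/t1/[p]
after 7 — deliver 2→0: n0:foll/t1/[p]
after 8 — deliver 0→2: ·
after 9 — deliver 2→3: n3:foll/t1/[-]
after 10 — deliver 3→2: ·
after 11 — deliver 2→1: n1:foll/t1/[p]
after 12 — deliver 1→2: ·
after 13 — propose(1,'x'): ·
after 14 — deliver 1→0: ·

2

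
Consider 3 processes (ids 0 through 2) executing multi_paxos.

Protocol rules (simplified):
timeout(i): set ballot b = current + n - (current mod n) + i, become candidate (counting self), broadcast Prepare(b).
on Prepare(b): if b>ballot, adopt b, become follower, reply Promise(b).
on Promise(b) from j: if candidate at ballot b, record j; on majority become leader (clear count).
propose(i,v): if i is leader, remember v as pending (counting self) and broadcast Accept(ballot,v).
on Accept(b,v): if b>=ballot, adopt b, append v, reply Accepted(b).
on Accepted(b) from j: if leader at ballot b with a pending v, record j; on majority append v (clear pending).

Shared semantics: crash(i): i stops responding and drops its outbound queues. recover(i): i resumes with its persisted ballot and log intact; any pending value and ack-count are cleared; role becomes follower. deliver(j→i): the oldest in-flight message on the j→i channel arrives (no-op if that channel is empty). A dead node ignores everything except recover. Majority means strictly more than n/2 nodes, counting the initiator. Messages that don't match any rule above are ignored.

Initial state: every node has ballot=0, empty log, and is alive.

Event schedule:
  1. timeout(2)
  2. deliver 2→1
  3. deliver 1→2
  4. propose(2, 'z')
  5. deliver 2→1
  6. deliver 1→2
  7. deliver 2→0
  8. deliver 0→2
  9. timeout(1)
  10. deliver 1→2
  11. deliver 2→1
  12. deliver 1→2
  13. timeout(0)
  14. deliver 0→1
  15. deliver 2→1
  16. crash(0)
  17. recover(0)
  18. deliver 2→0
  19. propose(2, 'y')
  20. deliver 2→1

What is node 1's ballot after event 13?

7

step 1 timeout(2): 2={cand,b=5,log=-}
step 2 deliver 2→1: 1={foll,b=5,log=-}
step 3 deliver 1→2: 2={lead,b=5,log=-}
step 4 propose(2,'z'): —
step 5 deliver 2→1: 1={foll,b=5,log=z}
step 6 deliver 1→2: 2={lead,b=5,log=z}
step 7 deliver 2→0: 0={foll,b=5,log=-}
step 8 deliver 0→2: —
step 9 timeout(1): 1={cand,b=7,log=z}
step 10 deliver 1→2: 2={foll,b=7,log=z}
step 11 deliver 2→1: 1={lead,b=7,log=z}
step 12 deliver 1→2: —
step 13 timeout(0): 0={cand,b=6,log=-}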